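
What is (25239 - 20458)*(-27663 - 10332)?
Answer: -181654095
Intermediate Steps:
(25239 - 20458)*(-27663 - 10332) = 4781*(-37995) = -181654095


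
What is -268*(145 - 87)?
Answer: -15544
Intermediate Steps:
-268*(145 - 87) = -268*58 = -15544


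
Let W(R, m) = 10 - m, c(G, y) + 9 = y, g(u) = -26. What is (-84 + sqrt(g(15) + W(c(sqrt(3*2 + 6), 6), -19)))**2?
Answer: (84 - sqrt(3))**2 ≈ 6768.0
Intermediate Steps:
c(G, y) = -9 + y
(-84 + sqrt(g(15) + W(c(sqrt(3*2 + 6), 6), -19)))**2 = (-84 + sqrt(-26 + (10 - 1*(-19))))**2 = (-84 + sqrt(-26 + (10 + 19)))**2 = (-84 + sqrt(-26 + 29))**2 = (-84 + sqrt(3))**2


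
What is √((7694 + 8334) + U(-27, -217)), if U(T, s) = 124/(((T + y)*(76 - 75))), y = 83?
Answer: √3141922/14 ≈ 126.61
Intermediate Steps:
U(T, s) = 124/(83 + T) (U(T, s) = 124/(((T + 83)*(76 - 75))) = 124/(((83 + T)*1)) = 124/(83 + T))
√((7694 + 8334) + U(-27, -217)) = √((7694 + 8334) + 124/(83 - 27)) = √(16028 + 124/56) = √(16028 + 124*(1/56)) = √(16028 + 31/14) = √(224423/14) = √3141922/14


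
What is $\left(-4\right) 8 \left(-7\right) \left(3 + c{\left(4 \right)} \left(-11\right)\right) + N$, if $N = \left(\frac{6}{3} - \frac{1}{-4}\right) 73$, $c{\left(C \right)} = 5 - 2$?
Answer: $- \frac{26223}{4} \approx -6555.8$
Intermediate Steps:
$c{\left(C \right)} = 3$
$N = \frac{657}{4}$ ($N = \left(6 \cdot \frac{1}{3} - - \frac{1}{4}\right) 73 = \left(2 + \frac{1}{4}\right) 73 = \frac{9}{4} \cdot 73 = \frac{657}{4} \approx 164.25$)
$\left(-4\right) 8 \left(-7\right) \left(3 + c{\left(4 \right)} \left(-11\right)\right) + N = \left(-4\right) 8 \left(-7\right) \left(3 + 3 \left(-11\right)\right) + \frac{657}{4} = \left(-32\right) \left(-7\right) \left(3 - 33\right) + \frac{657}{4} = 224 \left(-30\right) + \frac{657}{4} = -6720 + \frac{657}{4} = - \frac{26223}{4}$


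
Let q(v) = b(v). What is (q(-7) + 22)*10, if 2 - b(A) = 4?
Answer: 200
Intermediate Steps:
b(A) = -2 (b(A) = 2 - 1*4 = 2 - 4 = -2)
q(v) = -2
(q(-7) + 22)*10 = (-2 + 22)*10 = 20*10 = 200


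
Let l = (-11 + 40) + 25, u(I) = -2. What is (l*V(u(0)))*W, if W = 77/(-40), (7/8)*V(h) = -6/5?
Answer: 3564/25 ≈ 142.56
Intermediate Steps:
V(h) = -48/35 (V(h) = 8*(-6/5)/7 = 8*(-6*⅕)/7 = (8/7)*(-6/5) = -48/35)
W = -77/40 (W = 77*(-1/40) = -77/40 ≈ -1.9250)
l = 54 (l = 29 + 25 = 54)
(l*V(u(0)))*W = (54*(-48/35))*(-77/40) = -2592/35*(-77/40) = 3564/25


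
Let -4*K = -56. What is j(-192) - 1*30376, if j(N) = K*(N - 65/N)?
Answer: -3173689/96 ≈ -33059.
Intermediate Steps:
K = 14 (K = -¼*(-56) = 14)
j(N) = -910/N + 14*N (j(N) = 14*(N - 65/N) = -910/N + 14*N)
j(-192) - 1*30376 = (-910/(-192) + 14*(-192)) - 1*30376 = (-910*(-1/192) - 2688) - 30376 = (455/96 - 2688) - 30376 = -257593/96 - 30376 = -3173689/96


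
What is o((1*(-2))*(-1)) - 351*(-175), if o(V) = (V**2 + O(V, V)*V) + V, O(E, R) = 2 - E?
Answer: 61431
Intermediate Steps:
o(V) = V + V**2 + V*(2 - V) (o(V) = (V**2 + (2 - V)*V) + V = (V**2 + V*(2 - V)) + V = V + V**2 + V*(2 - V))
o((1*(-2))*(-1)) - 351*(-175) = 3*((1*(-2))*(-1)) - 351*(-175) = 3*(-2*(-1)) + 61425 = 3*2 + 61425 = 6 + 61425 = 61431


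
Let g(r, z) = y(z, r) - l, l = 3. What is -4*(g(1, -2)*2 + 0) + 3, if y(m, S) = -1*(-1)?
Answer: 19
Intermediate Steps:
y(m, S) = 1
g(r, z) = -2 (g(r, z) = 1 - 1*3 = 1 - 3 = -2)
-4*(g(1, -2)*2 + 0) + 3 = -4*(-2*2 + 0) + 3 = -4*(-4 + 0) + 3 = -4*(-4) + 3 = 16 + 3 = 19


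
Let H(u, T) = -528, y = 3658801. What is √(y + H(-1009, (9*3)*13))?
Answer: √3658273 ≈ 1912.7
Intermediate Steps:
√(y + H(-1009, (9*3)*13)) = √(3658801 - 528) = √3658273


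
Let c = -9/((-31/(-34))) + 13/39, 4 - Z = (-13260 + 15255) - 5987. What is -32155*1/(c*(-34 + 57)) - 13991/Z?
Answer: 11664267949/81522396 ≈ 143.08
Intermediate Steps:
Z = 3996 (Z = 4 - ((-13260 + 15255) - 5987) = 4 - (1995 - 5987) = 4 - 1*(-3992) = 4 + 3992 = 3996)
c = -887/93 (c = -9/((-31*(-1/34))) + 13*(1/39) = -9/31/34 + ⅓ = -9*34/31 + ⅓ = -306/31 + ⅓ = -887/93 ≈ -9.5376)
-32155*1/(c*(-34 + 57)) - 13991/Z = -32155*(-93/(887*(-34 + 57))) - 13991/3996 = -32155/(23*(-887/93)) - 13991*1/3996 = -32155/(-20401/93) - 13991/3996 = -32155*(-93/20401) - 13991/3996 = 2990415/20401 - 13991/3996 = 11664267949/81522396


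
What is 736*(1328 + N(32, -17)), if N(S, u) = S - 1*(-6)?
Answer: 1005376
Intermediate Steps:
N(S, u) = 6 + S (N(S, u) = S + 6 = 6 + S)
736*(1328 + N(32, -17)) = 736*(1328 + (6 + 32)) = 736*(1328 + 38) = 736*1366 = 1005376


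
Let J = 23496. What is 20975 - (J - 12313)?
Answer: 9792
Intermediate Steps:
20975 - (J - 12313) = 20975 - (23496 - 12313) = 20975 - 1*11183 = 20975 - 11183 = 9792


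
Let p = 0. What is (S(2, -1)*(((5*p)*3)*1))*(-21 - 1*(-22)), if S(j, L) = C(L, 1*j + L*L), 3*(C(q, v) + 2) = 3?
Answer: 0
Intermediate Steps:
C(q, v) = -1 (C(q, v) = -2 + (1/3)*3 = -2 + 1 = -1)
S(j, L) = -1
(S(2, -1)*(((5*p)*3)*1))*(-21 - 1*(-22)) = (-(5*0)*3)*(-21 - 1*(-22)) = (-0*3)*(-21 + 22) = -0*1 = -1*0*1 = 0*1 = 0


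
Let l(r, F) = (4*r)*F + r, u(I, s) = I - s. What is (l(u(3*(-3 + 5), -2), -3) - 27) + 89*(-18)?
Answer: -1717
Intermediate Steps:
l(r, F) = r + 4*F*r (l(r, F) = 4*F*r + r = r + 4*F*r)
(l(u(3*(-3 + 5), -2), -3) - 27) + 89*(-18) = ((3*(-3 + 5) - 1*(-2))*(1 + 4*(-3)) - 27) + 89*(-18) = ((3*2 + 2)*(1 - 12) - 27) - 1602 = ((6 + 2)*(-11) - 27) - 1602 = (8*(-11) - 27) - 1602 = (-88 - 27) - 1602 = -115 - 1602 = -1717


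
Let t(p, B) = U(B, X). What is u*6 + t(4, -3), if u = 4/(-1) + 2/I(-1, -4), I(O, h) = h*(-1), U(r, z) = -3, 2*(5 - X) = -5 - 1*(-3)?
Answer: -24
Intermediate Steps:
X = 6 (X = 5 - (-5 - 1*(-3))/2 = 5 - (-5 + 3)/2 = 5 - 1/2*(-2) = 5 + 1 = 6)
t(p, B) = -3
I(O, h) = -h
u = -7/2 (u = 4/(-1) + 2/((-1*(-4))) = 4*(-1) + 2/4 = -4 + 2*(1/4) = -4 + 1/2 = -7/2 ≈ -3.5000)
u*6 + t(4, -3) = -7/2*6 - 3 = -21 - 3 = -24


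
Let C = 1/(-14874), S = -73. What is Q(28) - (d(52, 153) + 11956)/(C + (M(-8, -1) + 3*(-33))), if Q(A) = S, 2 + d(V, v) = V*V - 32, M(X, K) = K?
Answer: 108966851/1487401 ≈ 73.260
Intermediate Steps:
C = -1/14874 ≈ -6.7231e-5
d(V, v) = -34 + V**2 (d(V, v) = -2 + (V*V - 32) = -2 + (V**2 - 32) = -2 + (-32 + V**2) = -34 + V**2)
Q(A) = -73
Q(28) - (d(52, 153) + 11956)/(C + (M(-8, -1) + 3*(-33))) = -73 - ((-34 + 52**2) + 11956)/(-1/14874 + (-1 + 3*(-33))) = -73 - ((-34 + 2704) + 11956)/(-1/14874 + (-1 - 99)) = -73 - (2670 + 11956)/(-1/14874 - 100) = -73 - 14626/(-1487401/14874) = -73 - 14626*(-14874)/1487401 = -73 - 1*(-217547124/1487401) = -73 + 217547124/1487401 = 108966851/1487401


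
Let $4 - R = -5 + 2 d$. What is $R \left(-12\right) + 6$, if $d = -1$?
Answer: $-126$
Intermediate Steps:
$R = 11$ ($R = 4 - \left(-5 + 2 \left(-1\right)\right) = 4 - \left(-5 - 2\right) = 4 - -7 = 4 + 7 = 11$)
$R \left(-12\right) + 6 = 11 \left(-12\right) + 6 = -132 + 6 = -126$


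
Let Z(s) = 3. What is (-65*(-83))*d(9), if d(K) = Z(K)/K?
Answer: 5395/3 ≈ 1798.3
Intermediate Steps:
d(K) = 3/K
(-65*(-83))*d(9) = (-65*(-83))*(3/9) = 5395*(3*(1/9)) = 5395*(1/3) = 5395/3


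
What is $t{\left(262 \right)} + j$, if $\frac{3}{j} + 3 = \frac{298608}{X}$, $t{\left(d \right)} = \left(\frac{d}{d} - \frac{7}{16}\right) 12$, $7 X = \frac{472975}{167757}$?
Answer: $\frac{3155884803703}{467538209156} \approx 6.75$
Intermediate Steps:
$X = \frac{472975}{1174299}$ ($X = \frac{472975 \cdot \frac{1}{167757}}{7} = \frac{1}{7} \cdot \frac{472975}{167757} = \frac{472975}{1174299} \approx 0.40277$)
$t{\left(d \right)} = \frac{27}{4}$ ($t{\left(d \right)} = \left(1 - \frac{7}{16}\right) 12 = \frac{9}{16} \cdot 12 = \frac{27}{4}$)
$j = \frac{472975}{116884552289}$ ($j = \frac{3}{-3 + \frac{298608}{\frac{472975}{1174299}}} = \frac{3}{-3 + 298608 \cdot \frac{1174299}{472975}} = \frac{3}{-3 + \frac{350655075792}{472975}} = \frac{3}{\frac{350653656867}{472975}} = 3 \cdot \frac{472975}{350653656867} = \frac{472975}{116884552289} \approx 4.0465 \cdot 10^{-6}$)
$t{\left(262 \right)} + j = \frac{27}{4} + \frac{472975}{116884552289} = \frac{3155884803703}{467538209156}$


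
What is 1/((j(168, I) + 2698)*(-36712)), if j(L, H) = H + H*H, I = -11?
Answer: -1/103087296 ≈ -9.7005e-9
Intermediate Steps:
j(L, H) = H + H²
1/((j(168, I) + 2698)*(-36712)) = 1/((-11*(1 - 11) + 2698)*(-36712)) = -1/36712/(-11*(-10) + 2698) = -1/36712/(110 + 2698) = -1/36712/2808 = (1/2808)*(-1/36712) = -1/103087296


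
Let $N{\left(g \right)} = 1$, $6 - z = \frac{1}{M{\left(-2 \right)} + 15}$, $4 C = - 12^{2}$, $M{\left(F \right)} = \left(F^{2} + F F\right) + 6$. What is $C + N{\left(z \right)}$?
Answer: $-35$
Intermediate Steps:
$M{\left(F \right)} = 6 + 2 F^{2}$ ($M{\left(F \right)} = \left(F^{2} + F^{2}\right) + 6 = 2 F^{2} + 6 = 6 + 2 F^{2}$)
$C = -36$ ($C = \frac{\left(-1\right) 12^{2}}{4} = \frac{\left(-1\right) 144}{4} = \frac{1}{4} \left(-144\right) = -36$)
$z = \frac{173}{29}$ ($z = 6 - \frac{1}{\left(6 + 2 \left(-2\right)^{2}\right) + 15} = 6 - \frac{1}{\left(6 + 2 \cdot 4\right) + 15} = 6 - \frac{1}{\left(6 + 8\right) + 15} = 6 - \frac{1}{14 + 15} = 6 - \frac{1}{29} = \frac{173}{29} \approx 5.9655$)
$C + N{\left(z \right)} = -36 + 1 = -35$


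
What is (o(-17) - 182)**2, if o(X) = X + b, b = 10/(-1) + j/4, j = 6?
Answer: 172225/4 ≈ 43056.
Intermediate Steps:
b = -17/2 (b = 10/(-1) + 6/4 = 10*(-1) + 6*(1/4) = -10 + 3/2 = -17/2 ≈ -8.5000)
o(X) = -17/2 + X (o(X) = X - 17/2 = -17/2 + X)
(o(-17) - 182)**2 = ((-17/2 - 17) - 182)**2 = (-51/2 - 182)**2 = (-415/2)**2 = 172225/4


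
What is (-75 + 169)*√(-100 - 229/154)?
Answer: 47*I*√2406866/77 ≈ 946.96*I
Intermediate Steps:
(-75 + 169)*√(-100 - 229/154) = 94*√(-100 - 229*1/154) = 94*√(-100 - 229/154) = 94*√(-15629/154) = 94*(I*√2406866/154) = 47*I*√2406866/77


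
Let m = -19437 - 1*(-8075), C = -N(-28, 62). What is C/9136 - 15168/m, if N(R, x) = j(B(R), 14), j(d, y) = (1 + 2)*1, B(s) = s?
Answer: 69270381/51901616 ≈ 1.3346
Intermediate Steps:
j(d, y) = 3 (j(d, y) = 3*1 = 3)
N(R, x) = 3
C = -3 (C = -1*3 = -3)
m = -11362 (m = -19437 + 8075 = -11362)
C/9136 - 15168/m = -3/9136 - 15168/(-11362) = -3*1/9136 - 15168*(-1/11362) = -3/9136 + 7584/5681 = 69270381/51901616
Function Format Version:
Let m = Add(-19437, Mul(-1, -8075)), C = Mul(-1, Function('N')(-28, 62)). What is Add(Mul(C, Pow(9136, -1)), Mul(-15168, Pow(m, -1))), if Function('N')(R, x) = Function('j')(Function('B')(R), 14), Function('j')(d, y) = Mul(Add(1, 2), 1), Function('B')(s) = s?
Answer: Rational(69270381, 51901616) ≈ 1.3346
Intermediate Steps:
Function('j')(d, y) = 3 (Function('j')(d, y) = Mul(3, 1) = 3)
Function('N')(R, x) = 3
C = -3 (C = Mul(-1, 3) = -3)
m = -11362 (m = Add(-19437, 8075) = -11362)
Add(Mul(C, Pow(9136, -1)), Mul(-15168, Pow(m, -1))) = Add(Mul(-3, Pow(9136, -1)), Mul(-15168, Pow(-11362, -1))) = Add(Mul(-3, Rational(1, 9136)), Mul(-15168, Rational(-1, 11362))) = Add(Rational(-3, 9136), Rational(7584, 5681)) = Rational(69270381, 51901616)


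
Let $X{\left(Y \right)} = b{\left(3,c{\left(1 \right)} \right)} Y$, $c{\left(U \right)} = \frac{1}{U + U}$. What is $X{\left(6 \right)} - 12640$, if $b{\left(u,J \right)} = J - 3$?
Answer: $-12655$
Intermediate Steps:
$c{\left(U \right)} = \frac{1}{2 U}$
$b{\left(u,J \right)} = -3 + J$
$X{\left(Y \right)} = - \frac{5 Y}{2}$ ($X{\left(Y \right)} = \left(-3 + \frac{1}{2 \cdot 1}\right) Y = \left(-3 + \frac{1}{2} \cdot 1\right) Y = \left(-3 + \frac{1}{2}\right) Y = - \frac{5 Y}{2}$)
$X{\left(6 \right)} - 12640 = \left(- \frac{5}{2}\right) 6 - 12640 = -15 - 12640 = -12655$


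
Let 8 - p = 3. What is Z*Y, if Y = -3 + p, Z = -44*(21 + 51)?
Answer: -6336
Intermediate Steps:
Z = -3168 (Z = -44*72 = -3168)
p = 5 (p = 8 - 1*3 = 8 - 3 = 5)
Y = 2 (Y = -3 + 5 = 2)
Z*Y = -3168*2 = -6336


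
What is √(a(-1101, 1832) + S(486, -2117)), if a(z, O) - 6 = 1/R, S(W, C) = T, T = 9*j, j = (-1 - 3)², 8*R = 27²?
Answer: √109358/27 ≈ 12.248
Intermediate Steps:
R = 729/8 (R = (⅛)*27² = (⅛)*729 = 729/8 ≈ 91.125)
j = 16 (j = (-4)² = 16)
T = 144 (T = 9*16 = 144)
S(W, C) = 144
a(z, O) = 4382/729 (a(z, O) = 6 + 1/(729/8) = 6 + 8/729 = 4382/729)
√(a(-1101, 1832) + S(486, -2117)) = √(4382/729 + 144) = √(109358/729) = √109358/27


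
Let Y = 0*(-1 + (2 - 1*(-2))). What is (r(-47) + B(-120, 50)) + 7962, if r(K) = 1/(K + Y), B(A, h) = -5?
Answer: 373978/47 ≈ 7957.0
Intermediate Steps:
Y = 0 (Y = 0*(-1 + (2 + 2)) = 0*(-1 + 4) = 0*3 = 0)
r(K) = 1/K (r(K) = 1/(K + 0) = 1/K)
(r(-47) + B(-120, 50)) + 7962 = (1/(-47) - 5) + 7962 = (-1/47 - 5) + 7962 = -236/47 + 7962 = 373978/47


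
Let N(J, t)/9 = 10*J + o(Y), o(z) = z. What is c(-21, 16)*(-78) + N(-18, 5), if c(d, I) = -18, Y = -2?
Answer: -234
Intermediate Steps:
N(J, t) = -18 + 90*J (N(J, t) = 9*(10*J - 2) = 9*(-2 + 10*J) = -18 + 90*J)
c(-21, 16)*(-78) + N(-18, 5) = -18*(-78) + (-18 + 90*(-18)) = 1404 + (-18 - 1620) = 1404 - 1638 = -234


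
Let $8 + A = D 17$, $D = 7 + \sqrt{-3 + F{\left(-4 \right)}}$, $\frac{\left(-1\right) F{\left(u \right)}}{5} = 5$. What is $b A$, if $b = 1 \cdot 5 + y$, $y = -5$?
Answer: $0$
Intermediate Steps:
$F{\left(u \right)} = -25$ ($F{\left(u \right)} = \left(-5\right) 5 = -25$)
$b = 0$ ($b = 1 \cdot 5 - 5 = 5 - 5 = 0$)
$D = 7 + 2 i \sqrt{7}$ ($D = 7 + \sqrt{-3 - 25} = 7 + \sqrt{-28} = 7 + 2 i \sqrt{7} \approx 7.0 + 5.2915 i$)
$A = 111 + 34 i \sqrt{7}$ ($A = -8 + \left(7 + 2 i \sqrt{7}\right) 17 = -8 + \left(119 + 34 i \sqrt{7}\right) = 111 + 34 i \sqrt{7} \approx 111.0 + 89.956 i$)
$b A = 0 \left(111 + 34 i \sqrt{7}\right) = 0$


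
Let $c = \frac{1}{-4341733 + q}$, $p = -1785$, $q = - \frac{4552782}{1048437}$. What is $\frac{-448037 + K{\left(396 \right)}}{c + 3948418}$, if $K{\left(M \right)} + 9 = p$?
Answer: $- \frac{52503790741328887}{460855104319809503} \approx -0.11393$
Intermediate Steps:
$q = - \frac{116738}{26883}$ ($q = \left(-4552782\right) \frac{1}{1048437} = - \frac{116738}{26883} \approx -4.3424$)
$c = - \frac{26883}{116718924977}$ ($c = \frac{1}{-4341733 - \frac{116738}{26883}} = \frac{1}{- \frac{116718924977}{26883}} = - \frac{26883}{116718924977} \approx -2.3032 \cdot 10^{-7}$)
$K{\left(M \right)} = -1794$ ($K{\left(M \right)} = -9 - 1785 = -1794$)
$\frac{-448037 + K{\left(396 \right)}}{c + 3948418} = \frac{-448037 - 1794}{- \frac{26883}{116718924977} + 3948418} = - \frac{449831}{\frac{460855104319809503}{116718924977}} = \left(-449831\right) \frac{116718924977}{460855104319809503} = - \frac{52503790741328887}{460855104319809503}$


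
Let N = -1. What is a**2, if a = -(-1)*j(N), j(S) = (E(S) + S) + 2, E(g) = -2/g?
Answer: 9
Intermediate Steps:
j(S) = 2 + S - 2/S (j(S) = (-2/S + S) + 2 = (S - 2/S) + 2 = 2 + S - 2/S)
a = 3 (a = -(-1)*(2 - 1 - 2/(-1)) = -(-1)*(2 - 1 - 2*(-1)) = -(-1)*(2 - 1 + 2) = -(-1)*3 = -1*(-3) = 3)
a**2 = 3**2 = 9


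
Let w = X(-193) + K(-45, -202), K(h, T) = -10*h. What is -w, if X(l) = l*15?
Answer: 2445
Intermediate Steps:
X(l) = 15*l
w = -2445 (w = 15*(-193) - 10*(-45) = -2895 + 450 = -2445)
-w = -1*(-2445) = 2445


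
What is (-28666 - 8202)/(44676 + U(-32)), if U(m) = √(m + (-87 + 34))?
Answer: -96889104/117408533 + 36868*I*√85/1995945061 ≈ -0.82523 + 0.0001703*I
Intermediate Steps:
U(m) = √(-53 + m) (U(m) = √(m - 53) = √(-53 + m))
(-28666 - 8202)/(44676 + U(-32)) = (-28666 - 8202)/(44676 + √(-53 - 32)) = -36868/(44676 + √(-85)) = -36868/(44676 + I*√85)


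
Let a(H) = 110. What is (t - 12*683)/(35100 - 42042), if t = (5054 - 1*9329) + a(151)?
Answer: 12361/6942 ≈ 1.7806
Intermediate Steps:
t = -4165 (t = (5054 - 1*9329) + 110 = (5054 - 9329) + 110 = -4275 + 110 = -4165)
(t - 12*683)/(35100 - 42042) = (-4165 - 12*683)/(35100 - 42042) = (-4165 - 8196)/(-6942) = -12361*(-1/6942) = 12361/6942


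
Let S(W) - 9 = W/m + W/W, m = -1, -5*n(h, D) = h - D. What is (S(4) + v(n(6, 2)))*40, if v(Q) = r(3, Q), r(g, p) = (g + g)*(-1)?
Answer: 0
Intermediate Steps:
n(h, D) = -h/5 + D/5 (n(h, D) = -(h - D)/5 = -h/5 + D/5)
r(g, p) = -2*g (r(g, p) = (2*g)*(-1) = -2*g)
v(Q) = -6 (v(Q) = -2*3 = -6)
S(W) = 10 - W (S(W) = 9 + (W/(-1) + W/W) = 9 + (W*(-1) + 1) = 9 + (-W + 1) = 9 + (1 - W) = 10 - W)
(S(4) + v(n(6, 2)))*40 = ((10 - 1*4) - 6)*40 = ((10 - 4) - 6)*40 = (6 - 6)*40 = 0*40 = 0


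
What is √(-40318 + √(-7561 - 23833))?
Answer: √(-40318 + I*√31394) ≈ 0.4412 + 200.79*I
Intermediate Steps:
√(-40318 + √(-7561 - 23833)) = √(-40318 + √(-31394)) = √(-40318 + I*√31394)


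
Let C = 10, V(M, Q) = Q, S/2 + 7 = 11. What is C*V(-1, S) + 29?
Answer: 109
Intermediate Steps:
S = 8 (S = -14 + 2*11 = -14 + 22 = 8)
C*V(-1, S) + 29 = 10*8 + 29 = 80 + 29 = 109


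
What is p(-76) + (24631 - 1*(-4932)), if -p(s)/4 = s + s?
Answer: 30171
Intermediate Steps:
p(s) = -8*s (p(s) = -4*(s + s) = -8*s)
p(-76) + (24631 - 1*(-4932)) = -8*(-76) + (24631 - 1*(-4932)) = 608 + (24631 + 4932) = 608 + 29563 = 30171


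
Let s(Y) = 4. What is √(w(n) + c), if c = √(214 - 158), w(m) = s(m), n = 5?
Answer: √(4 + 2*√14) ≈ 3.3887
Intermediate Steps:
w(m) = 4
c = 2*√14 (c = √56 = 2*√14 ≈ 7.4833)
√(w(n) + c) = √(4 + 2*√14)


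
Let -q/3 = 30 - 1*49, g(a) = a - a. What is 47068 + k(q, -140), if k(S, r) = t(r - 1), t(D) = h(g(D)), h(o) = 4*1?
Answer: 47072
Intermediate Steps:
g(a) = 0
h(o) = 4
q = 57 (q = -3*(30 - 1*49) = -3*(30 - 49) = -3*(-19) = 57)
t(D) = 4
k(S, r) = 4
47068 + k(q, -140) = 47068 + 4 = 47072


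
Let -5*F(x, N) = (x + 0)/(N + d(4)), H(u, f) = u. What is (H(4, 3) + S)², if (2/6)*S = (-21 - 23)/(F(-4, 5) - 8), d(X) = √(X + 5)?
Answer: 2676496/6241 ≈ 428.86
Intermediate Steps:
d(X) = √(5 + X)
F(x, N) = -x/(5*(3 + N)) (F(x, N) = -(x + 0)/(5*(N + √(5 + 4))) = -x/(5*(N + √9)) = -x/(5*(N + 3)) = -x/(5*(3 + N)))
S = 1320/79 (S = 3*((-21 - 23)/(-1*(-4)/(15 + 5*5) - 8)) = 3*(-44/(-1*(-4)/(15 + 25) - 8)) = 3*(-44/(-1*(-4)/40 - 8)) = 3*(-44/(-1*(-4)*1/40 - 8)) = 3*(-44/(⅒ - 8)) = 3*(-44/(-79/10)) = 3*(-44*(-10/79)) = 3*(440/79) = 1320/79 ≈ 16.709)
(H(4, 3) + S)² = (4 + 1320/79)² = (1636/79)² = 2676496/6241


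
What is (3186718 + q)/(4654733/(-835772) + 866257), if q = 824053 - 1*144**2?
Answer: 3334759532020/723988690671 ≈ 4.6061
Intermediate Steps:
q = 803317 (q = 824053 - 1*20736 = 824053 - 20736 = 803317)
(3186718 + q)/(4654733/(-835772) + 866257) = (3186718 + 803317)/(4654733/(-835772) + 866257) = 3990035/(4654733*(-1/835772) + 866257) = 3990035/(-4654733/835772 + 866257) = 3990035/(723988690671/835772) = 3990035*(835772/723988690671) = 3334759532020/723988690671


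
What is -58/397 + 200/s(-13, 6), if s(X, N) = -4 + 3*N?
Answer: 39294/2779 ≈ 14.140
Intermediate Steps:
-58/397 + 200/s(-13, 6) = -58/397 + 200/(-4 + 3*6) = -58*1/397 + 200/(-4 + 18) = -58/397 + 200/14 = -58/397 + 200*(1/14) = -58/397 + 100/7 = 39294/2779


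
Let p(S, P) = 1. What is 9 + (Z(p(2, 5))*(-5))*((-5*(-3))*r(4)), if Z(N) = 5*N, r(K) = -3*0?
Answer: 9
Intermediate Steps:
r(K) = 0
9 + (Z(p(2, 5))*(-5))*((-5*(-3))*r(4)) = 9 + ((5*1)*(-5))*(-5*(-3)*0) = 9 + (5*(-5))*(15*0) = 9 - 25*0 = 9 + 0 = 9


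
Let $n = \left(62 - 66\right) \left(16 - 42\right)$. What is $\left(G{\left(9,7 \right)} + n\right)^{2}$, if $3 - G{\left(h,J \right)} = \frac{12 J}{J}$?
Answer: $9025$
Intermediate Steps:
$G{\left(h,J \right)} = -9$ ($G{\left(h,J \right)} = 3 - \frac{12 J}{J} = 3 - 12 = -9$)
$n = 104$ ($n = \left(-4\right) \left(-26\right) = 104$)
$\left(G{\left(9,7 \right)} + n\right)^{2} = \left(-9 + 104\right)^{2} = 95^{2} = 9025$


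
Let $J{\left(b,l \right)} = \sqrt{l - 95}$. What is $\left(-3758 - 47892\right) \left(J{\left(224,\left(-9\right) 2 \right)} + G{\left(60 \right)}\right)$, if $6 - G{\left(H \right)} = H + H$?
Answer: $5888100 - 51650 i \sqrt{113} \approx 5.8881 \cdot 10^{6} - 5.4905 \cdot 10^{5} i$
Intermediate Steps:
$J{\left(b,l \right)} = \sqrt{-95 + l}$
$G{\left(H \right)} = 6 - 2 H$ ($G{\left(H \right)} = 6 - \left(H + H\right) = 6 - 2 H$)
$\left(-3758 - 47892\right) \left(J{\left(224,\left(-9\right) 2 \right)} + G{\left(60 \right)}\right) = \left(-3758 - 47892\right) \left(\sqrt{-95 - 18} + \left(6 - 120\right)\right) = - 51650 \left(\sqrt{-95 - 18} + \left(6 - 120\right)\right) = - 51650 \left(\sqrt{-113} - 114\right) = - 51650 \left(i \sqrt{113} - 114\right) = - 51650 \left(-114 + i \sqrt{113}\right) = 5888100 - 51650 i \sqrt{113}$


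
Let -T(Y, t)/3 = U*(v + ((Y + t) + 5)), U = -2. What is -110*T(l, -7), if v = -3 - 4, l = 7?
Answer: 1320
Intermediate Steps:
v = -7
T(Y, t) = -12 + 6*Y + 6*t (T(Y, t) = -(-6)*(-7 + ((Y + t) + 5)) = -(-6)*(-7 + (5 + Y + t)) = -(-6)*(-2 + Y + t) = -3*(4 - 2*Y - 2*t) = -12 + 6*Y + 6*t)
-110*T(l, -7) = -110*(-12 + 6*7 + 6*(-7)) = -110*(-12 + 42 - 42) = -110*(-12) = 1320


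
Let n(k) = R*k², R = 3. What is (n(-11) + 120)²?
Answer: 233289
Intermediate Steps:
n(k) = 3*k²
(n(-11) + 120)² = (3*(-11)² + 120)² = (3*121 + 120)² = (363 + 120)² = 483² = 233289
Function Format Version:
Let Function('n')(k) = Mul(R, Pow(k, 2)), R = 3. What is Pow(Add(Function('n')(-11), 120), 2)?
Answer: 233289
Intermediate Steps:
Function('n')(k) = Mul(3, Pow(k, 2))
Pow(Add(Function('n')(-11), 120), 2) = Pow(Add(Mul(3, Pow(-11, 2)), 120), 2) = Pow(Add(Mul(3, 121), 120), 2) = Pow(Add(363, 120), 2) = Pow(483, 2) = 233289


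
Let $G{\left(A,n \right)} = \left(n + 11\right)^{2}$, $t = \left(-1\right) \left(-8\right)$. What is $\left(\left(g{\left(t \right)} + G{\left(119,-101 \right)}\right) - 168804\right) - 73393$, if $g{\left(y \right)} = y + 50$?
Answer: $-234039$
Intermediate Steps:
$t = 8$
$g{\left(y \right)} = 50 + y$
$G{\left(A,n \right)} = \left(11 + n\right)^{2}$
$\left(\left(g{\left(t \right)} + G{\left(119,-101 \right)}\right) - 168804\right) - 73393 = \left(\left(\left(50 + 8\right) + \left(11 - 101\right)^{2}\right) - 168804\right) - 73393 = \left(\left(58 + \left(-90\right)^{2}\right) - 168804\right) - 73393 = \left(\left(58 + 8100\right) - 168804\right) - 73393 = \left(8158 - 168804\right) - 73393 = -160646 - 73393 = -234039$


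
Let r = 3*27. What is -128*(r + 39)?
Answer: -15360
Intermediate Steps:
r = 81
-128*(r + 39) = -128*(81 + 39) = -128*120 = -15360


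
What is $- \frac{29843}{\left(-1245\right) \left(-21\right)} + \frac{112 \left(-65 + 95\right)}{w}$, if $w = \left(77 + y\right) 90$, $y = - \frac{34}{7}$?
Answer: $- \frac{1647631}{2640645} \approx -0.62395$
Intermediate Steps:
$y = - \frac{34}{7}$ ($y = \left(-34\right) \frac{1}{7} = - \frac{34}{7} \approx -4.8571$)
$w = \frac{45450}{7}$ ($w = \left(77 - \frac{34}{7}\right) 90 = \frac{505}{7} \cdot 90 = \frac{45450}{7} \approx 6492.9$)
$- \frac{29843}{\left(-1245\right) \left(-21\right)} + \frac{112 \left(-65 + 95\right)}{w} = - \frac{29843}{\left(-1245\right) \left(-21\right)} + \frac{112 \left(-65 + 95\right)}{\frac{45450}{7}} = - \frac{29843}{26145} + 112 \cdot 30 \cdot \frac{7}{45450} = \left(-29843\right) \frac{1}{26145} + 3360 \cdot \frac{7}{45450} = - \frac{29843}{26145} + \frac{784}{1515} = - \frac{1647631}{2640645}$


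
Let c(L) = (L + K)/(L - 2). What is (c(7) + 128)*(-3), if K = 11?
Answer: -1974/5 ≈ -394.80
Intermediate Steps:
c(L) = (11 + L)/(-2 + L) (c(L) = (L + 11)/(L - 2) = (11 + L)/(-2 + L))
(c(7) + 128)*(-3) = ((11 + 7)/(-2 + 7) + 128)*(-3) = (18/5 + 128)*(-3) = (658/5)*(-3) = -1974/5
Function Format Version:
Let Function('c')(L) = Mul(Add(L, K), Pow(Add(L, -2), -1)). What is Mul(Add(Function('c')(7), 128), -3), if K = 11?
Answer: Rational(-1974, 5) ≈ -394.80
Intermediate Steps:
Function('c')(L) = Mul(Pow(Add(-2, L), -1), Add(11, L)) (Function('c')(L) = Mul(Add(L, 11), Pow(Add(L, -2), -1)) = Mul(Add(11, L), Pow(Add(-2, L), -1)) = Mul(Pow(Add(-2, L), -1), Add(11, L)))
Mul(Add(Function('c')(7), 128), -3) = Mul(Add(Mul(Pow(Add(-2, 7), -1), Add(11, 7)), 128), -3) = Mul(Add(Mul(Pow(5, -1), 18), 128), -3) = Mul(Add(Mul(Rational(1, 5), 18), 128), -3) = Mul(Add(Rational(18, 5), 128), -3) = Mul(Rational(658, 5), -3) = Rational(-1974, 5)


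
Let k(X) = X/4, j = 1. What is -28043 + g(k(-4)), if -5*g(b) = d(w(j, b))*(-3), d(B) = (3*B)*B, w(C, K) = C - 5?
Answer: -140071/5 ≈ -28014.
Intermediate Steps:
k(X) = X/4 (k(X) = X*(1/4) = X/4)
w(C, K) = -5 + C
d(B) = 3*B**2
g(b) = 144/5 (g(b) = -3*(-5 + 1)**2*(-3)/5 = -3*(-4)**2*(-3)/5 = -3*16*(-3)/5 = -48*(-3)/5 = -1/5*(-144) = 144/5)
-28043 + g(k(-4)) = -28043 + 144/5 = -140071/5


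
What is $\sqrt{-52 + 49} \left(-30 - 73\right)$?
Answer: $- 103 i \sqrt{3} \approx - 178.4 i$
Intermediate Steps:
$\sqrt{-52 + 49} \left(-30 - 73\right) = \sqrt{-3} \left(-103\right) = i \sqrt{3} \left(-103\right) = - 103 i \sqrt{3}$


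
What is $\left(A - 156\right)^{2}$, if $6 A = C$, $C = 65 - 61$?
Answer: $\frac{217156}{9} \approx 24128.0$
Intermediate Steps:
$C = 4$
$A = \frac{2}{3}$ ($A = \frac{1}{6} \cdot 4 = \frac{2}{3} \approx 0.66667$)
$\left(A - 156\right)^{2} = \left(\frac{2}{3} - 156\right)^{2} = \left(- \frac{466}{3}\right)^{2} = \frac{217156}{9}$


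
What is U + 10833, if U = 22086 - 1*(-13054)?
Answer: 45973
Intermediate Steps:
U = 35140 (U = 22086 + 13054 = 35140)
U + 10833 = 35140 + 10833 = 45973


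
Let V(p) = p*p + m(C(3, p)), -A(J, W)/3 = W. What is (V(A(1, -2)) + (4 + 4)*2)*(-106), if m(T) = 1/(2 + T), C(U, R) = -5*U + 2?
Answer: -60526/11 ≈ -5502.4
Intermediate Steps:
C(U, R) = 2 - 5*U
A(J, W) = -3*W
V(p) = -1/11 + p**2 (V(p) = p*p + 1/(2 + (2 - 5*3)) = p**2 + 1/(2 + (2 - 15)) = p**2 + 1/(2 - 13) = p**2 + 1/(-11) = p**2 - 1/11 = -1/11 + p**2)
(V(A(1, -2)) + (4 + 4)*2)*(-106) = ((-1/11 + (-3*(-2))**2) + (4 + 4)*2)*(-106) = ((-1/11 + 6**2) + 8*2)*(-106) = ((-1/11 + 36) + 16)*(-106) = (395/11 + 16)*(-106) = (571/11)*(-106) = -60526/11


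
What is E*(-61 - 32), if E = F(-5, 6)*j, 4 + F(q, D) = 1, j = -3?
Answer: -837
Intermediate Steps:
F(q, D) = -3 (F(q, D) = -4 + 1 = -3)
E = 9 (E = -3*(-3) = 9)
E*(-61 - 32) = 9*(-61 - 32) = 9*(-93) = -837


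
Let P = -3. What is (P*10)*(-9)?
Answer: 270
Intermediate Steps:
(P*10)*(-9) = -3*10*(-9) = -30*(-9) = 270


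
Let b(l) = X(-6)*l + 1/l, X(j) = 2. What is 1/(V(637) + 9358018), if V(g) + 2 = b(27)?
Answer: 27/252667891 ≈ 1.0686e-7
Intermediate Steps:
b(l) = 1/l + 2*l (b(l) = 2*l + 1/l = 1/l + 2*l)
V(g) = 1405/27 (V(g) = -2 + (1/27 + 2*27) = -2 + (1/27 + 54) = -2 + 1459/27 = 1405/27)
1/(V(637) + 9358018) = 1/(1405/27 + 9358018) = 1/(252667891/27) = 27/252667891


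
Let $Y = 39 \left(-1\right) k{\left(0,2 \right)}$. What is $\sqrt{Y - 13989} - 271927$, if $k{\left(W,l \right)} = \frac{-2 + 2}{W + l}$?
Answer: $-271927 + i \sqrt{13989} \approx -2.7193 \cdot 10^{5} + 118.28 i$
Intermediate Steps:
$k{\left(W,l \right)} = 0$ ($k{\left(W,l \right)} = \frac{0}{W + l} = 0$)
$Y = 0$ ($Y = 39 \left(-1\right) 0 = \left(-39\right) 0 = 0$)
$\sqrt{Y - 13989} - 271927 = \sqrt{0 - 13989} - 271927 = \sqrt{-13989} - 271927 = i \sqrt{13989} - 271927 = -271927 + i \sqrt{13989}$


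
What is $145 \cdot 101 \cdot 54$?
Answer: $790830$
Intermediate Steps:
$145 \cdot 101 \cdot 54 = 14645 \cdot 54 = 790830$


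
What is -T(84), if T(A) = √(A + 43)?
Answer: -√127 ≈ -11.269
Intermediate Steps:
T(A) = √(43 + A)
-T(84) = -√(43 + 84) = -√127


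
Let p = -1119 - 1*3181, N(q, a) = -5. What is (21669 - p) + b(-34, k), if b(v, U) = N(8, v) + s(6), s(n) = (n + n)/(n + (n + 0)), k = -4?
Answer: 25965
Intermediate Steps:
s(n) = 1 (s(n) = (2*n)/(n + n) = (2*n)/((2*n)) = (2*n)*(1/(2*n)) = 1)
p = -4300 (p = -1119 - 3181 = -4300)
b(v, U) = -4 (b(v, U) = -5 + 1 = -4)
(21669 - p) + b(-34, k) = (21669 - 1*(-4300)) - 4 = (21669 + 4300) - 4 = 25969 - 4 = 25965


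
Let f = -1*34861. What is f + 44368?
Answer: 9507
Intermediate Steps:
f = -34861
f + 44368 = -34861 + 44368 = 9507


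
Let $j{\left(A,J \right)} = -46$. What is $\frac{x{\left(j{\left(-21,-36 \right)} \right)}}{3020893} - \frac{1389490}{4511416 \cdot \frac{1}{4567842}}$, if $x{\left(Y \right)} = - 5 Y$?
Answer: $- \frac{4793379900305258065}{3407126253622} \approx -1.4069 \cdot 10^{6}$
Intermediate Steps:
$\frac{x{\left(j{\left(-21,-36 \right)} \right)}}{3020893} - \frac{1389490}{4511416 \cdot \frac{1}{4567842}} = \frac{\left(-5\right) \left(-46\right)}{3020893} - \frac{1389490}{4511416 \cdot \frac{1}{4567842}} = 230 \cdot \frac{1}{3020893} - \frac{1389490}{4511416 \cdot \frac{1}{4567842}} = \frac{230}{3020893} - \frac{1389490}{\frac{2255708}{2283921}} = \frac{230}{3020893} - \frac{1586742695145}{1127854} = - \frac{4793379900305258065}{3407126253622}$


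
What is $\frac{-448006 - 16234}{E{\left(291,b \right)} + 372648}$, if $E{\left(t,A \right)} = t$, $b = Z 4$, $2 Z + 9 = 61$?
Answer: $- \frac{66320}{53277} \approx -1.2448$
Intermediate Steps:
$Z = 26$ ($Z = - \frac{9}{2} + \frac{1}{2} \cdot 61 = - \frac{9}{2} + \frac{61}{2} = 26$)
$b = 104$ ($b = 26 \cdot 4 = 104$)
$\frac{-448006 - 16234}{E{\left(291,b \right)} + 372648} = \frac{-448006 - 16234}{291 + 372648} = - \frac{464240}{372939} = \left(-464240\right) \frac{1}{372939} = - \frac{66320}{53277}$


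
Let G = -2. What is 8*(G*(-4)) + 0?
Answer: 64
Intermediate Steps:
8*(G*(-4)) + 0 = 8*(-2*(-4)) + 0 = 8*8 + 0 = 64 + 0 = 64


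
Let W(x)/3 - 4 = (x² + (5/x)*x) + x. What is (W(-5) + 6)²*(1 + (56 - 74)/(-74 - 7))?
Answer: 10571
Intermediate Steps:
W(x) = 27 + 3*x + 3*x² (W(x) = 12 + 3*((x² + (5/x)*x) + x) = 12 + 3*((x² + 5) + x) = 12 + 3*((5 + x²) + x) = 12 + 3*(5 + x + x²) = 12 + (15 + 3*x + 3*x²) = 27 + 3*x + 3*x²)
(W(-5) + 6)²*(1 + (56 - 74)/(-74 - 7)) = ((27 + 3*(-5) + 3*(-5)²) + 6)²*(1 + (56 - 74)/(-74 - 7)) = ((27 - 15 + 3*25) + 6)²*(1 - 18/(-81)) = ((27 - 15 + 75) + 6)²*(1 - 18*(-1/81)) = (87 + 6)²*(1 + 2/9) = 93²*(11/9) = 8649*(11/9) = 10571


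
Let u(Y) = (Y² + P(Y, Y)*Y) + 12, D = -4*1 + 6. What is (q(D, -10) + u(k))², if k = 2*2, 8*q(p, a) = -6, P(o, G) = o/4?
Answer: 15625/16 ≈ 976.56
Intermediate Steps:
D = 2 (D = -4 + 6 = 2)
P(o, G) = o/4 (P(o, G) = o*(¼) = o/4)
q(p, a) = -¾ (q(p, a) = (⅛)*(-6) = -¾)
k = 4
u(Y) = 12 + 5*Y²/4 (u(Y) = (Y² + (Y/4)*Y) + 12 = (Y² + Y²/4) + 12 = 5*Y²/4 + 12 = 12 + 5*Y²/4)
(q(D, -10) + u(k))² = (-¾ + (12 + (5/4)*4²))² = (-¾ + (12 + (5/4)*16))² = (-¾ + (12 + 20))² = (-¾ + 32)² = (125/4)² = 15625/16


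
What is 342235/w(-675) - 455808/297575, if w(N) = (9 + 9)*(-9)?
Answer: -101914421021/48207150 ≈ -2114.1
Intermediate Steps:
w(N) = -162 (w(N) = 18*(-9) = -162)
342235/w(-675) - 455808/297575 = 342235/(-162) - 455808/297575 = 342235*(-1/162) - 455808*1/297575 = -342235/162 - 455808/297575 = -101914421021/48207150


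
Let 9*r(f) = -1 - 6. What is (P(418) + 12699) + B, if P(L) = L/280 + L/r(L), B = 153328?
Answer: 23168749/140 ≈ 1.6549e+5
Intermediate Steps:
r(f) = -7/9 (r(f) = (-1 - 6)/9 = (⅑)*(-7) = -7/9)
P(L) = -359*L/280 (P(L) = L/280 + L/(-7/9) = L*(1/280) + L*(-9/7) = L/280 - 9*L/7 = -359*L/280)
(P(418) + 12699) + B = (-359/280*418 + 12699) + 153328 = (-75031/140 + 12699) + 153328 = 1702829/140 + 153328 = 23168749/140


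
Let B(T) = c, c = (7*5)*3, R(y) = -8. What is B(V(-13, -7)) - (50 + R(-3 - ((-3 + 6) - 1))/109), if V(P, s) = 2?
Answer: 6003/109 ≈ 55.073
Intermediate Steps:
c = 105 (c = 35*3 = 105)
B(T) = 105
B(V(-13, -7)) - (50 + R(-3 - ((-3 + 6) - 1))/109) = 105 - (50 - 8/109) = 105 - 1*5442/109 = 105 - 5442/109 = 6003/109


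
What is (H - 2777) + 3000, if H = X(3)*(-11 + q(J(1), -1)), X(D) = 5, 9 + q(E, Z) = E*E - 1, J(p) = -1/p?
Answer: 123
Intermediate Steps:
q(E, Z) = -10 + E² (q(E, Z) = -9 + (E*E - 1) = -9 + (E² - 1) = -9 + (-1 + E²) = -10 + E²)
H = -100 (H = 5*(-11 + (-10 + (-1/1)²)) = 5*(-11 + (-10 + (-1*1)²)) = 5*(-11 + (-10 + (-1)²)) = 5*(-11 + (-10 + 1)) = 5*(-11 - 9) = 5*(-20) = -100)
(H - 2777) + 3000 = (-100 - 2777) + 3000 = -2877 + 3000 = 123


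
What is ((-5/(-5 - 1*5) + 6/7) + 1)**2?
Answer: 1089/196 ≈ 5.5561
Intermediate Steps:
((-5/(-5 - 1*5) + 6/7) + 1)**2 = ((-5/(-5 - 5) + 6*(1/7)) + 1)**2 = ((-5/(-10) + 6/7) + 1)**2 = ((-5*(-1/10) + 6/7) + 1)**2 = ((1/2 + 6/7) + 1)**2 = (19/14 + 1)**2 = (33/14)**2 = 1089/196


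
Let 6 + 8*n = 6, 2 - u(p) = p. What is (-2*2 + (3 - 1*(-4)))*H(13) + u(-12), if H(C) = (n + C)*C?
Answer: 521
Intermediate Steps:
u(p) = 2 - p
n = 0 (n = -¾ + (⅛)*6 = -¾ + ¾ = 0)
H(C) = C² (H(C) = (0 + C)*C = C*C = C²)
(-2*2 + (3 - 1*(-4)))*H(13) + u(-12) = (-2*2 + (3 - 1*(-4)))*13² + (2 - 1*(-12)) = (-4 + (3 + 4))*169 + (2 + 12) = (-4 + 7)*169 + 14 = 3*169 + 14 = 507 + 14 = 521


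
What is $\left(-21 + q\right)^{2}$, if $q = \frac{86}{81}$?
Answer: $\frac{2608225}{6561} \approx 397.53$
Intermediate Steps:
$q = \frac{86}{81}$ ($q = 86 \cdot \frac{1}{81} = \frac{86}{81} \approx 1.0617$)
$\left(-21 + q\right)^{2} = \left(-21 + \frac{86}{81}\right)^{2} = \left(- \frac{1615}{81}\right)^{2} = \frac{2608225}{6561}$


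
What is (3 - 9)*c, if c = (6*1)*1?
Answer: -36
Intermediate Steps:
c = 6 (c = 6*1 = 6)
(3 - 9)*c = (3 - 9)*6 = -6*6 = -36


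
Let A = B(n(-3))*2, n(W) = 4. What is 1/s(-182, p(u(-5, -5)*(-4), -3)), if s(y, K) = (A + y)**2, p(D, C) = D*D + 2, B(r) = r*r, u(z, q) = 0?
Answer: 1/22500 ≈ 4.4444e-5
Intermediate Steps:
B(r) = r**2
A = 32 (A = 4**2*2 = 16*2 = 32)
p(D, C) = 2 + D**2 (p(D, C) = D**2 + 2 = 2 + D**2)
s(y, K) = (32 + y)**2
1/s(-182, p(u(-5, -5)*(-4), -3)) = 1/((32 - 182)**2) = 1/((-150)**2) = 1/22500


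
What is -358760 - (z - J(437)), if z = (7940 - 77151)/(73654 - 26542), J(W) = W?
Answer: -16881243965/47112 ≈ -3.5832e+5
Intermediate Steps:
z = -69211/47112 ≈ -1.4691
-358760 - (z - J(437)) = -358760 - (-69211/47112 - 1*437) = -358760 - (-69211/47112 - 437) = -358760 - 1*(-20657155/47112) = -358760 + 20657155/47112 = -16881243965/47112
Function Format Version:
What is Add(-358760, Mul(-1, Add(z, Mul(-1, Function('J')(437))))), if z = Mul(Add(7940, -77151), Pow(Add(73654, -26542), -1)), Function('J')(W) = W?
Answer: Rational(-16881243965, 47112) ≈ -3.5832e+5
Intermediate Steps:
z = Rational(-69211, 47112) (z = Mul(-69211, Pow(47112, -1)) = Mul(-69211, Rational(1, 47112)) = Rational(-69211, 47112) ≈ -1.4691)
Add(-358760, Mul(-1, Add(z, Mul(-1, Function('J')(437))))) = Add(-358760, Mul(-1, Add(Rational(-69211, 47112), Mul(-1, 437)))) = Add(-358760, Mul(-1, Add(Rational(-69211, 47112), -437))) = Add(-358760, Mul(-1, Rational(-20657155, 47112))) = Add(-358760, Rational(20657155, 47112)) = Rational(-16881243965, 47112)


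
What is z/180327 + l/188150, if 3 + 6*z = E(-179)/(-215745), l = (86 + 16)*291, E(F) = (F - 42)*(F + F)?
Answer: 692847001782563/4391945782147350 ≈ 0.15775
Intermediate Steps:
E(F) = 2*F*(-42 + F) (E(F) = (-42 + F)*(2*F) = 2*F*(-42 + F))
l = 29682 (l = 102*291 = 29682)
z = -726353/1294470 (z = -1/2 + ((2*(-179)*(-42 - 179))/(-215745))/6 = -1/2 + ((2*(-179)*(-221))*(-1/215745))/6 = -1/2 + (79118*(-1/215745))/6 = -1/2 + (1/6)*(-79118/215745) = -1/2 - 39559/647235 = -726353/1294470 ≈ -0.56112)
z/180327 + l/188150 = -726353/1294470/180327 + 29682/188150 = -726353/1294470*1/180327 + 29682*(1/188150) = -726353/233427891690 + 14841/94075 = 692847001782563/4391945782147350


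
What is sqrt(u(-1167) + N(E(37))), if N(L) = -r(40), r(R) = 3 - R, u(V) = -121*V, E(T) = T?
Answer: 2*sqrt(35311) ≈ 375.82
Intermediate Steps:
N(L) = 37 (N(L) = -(3 - 1*40) = -(3 - 40) = -1*(-37) = 37)
sqrt(u(-1167) + N(E(37))) = sqrt(-121*(-1167) + 37) = sqrt(141207 + 37) = sqrt(141244) = 2*sqrt(35311)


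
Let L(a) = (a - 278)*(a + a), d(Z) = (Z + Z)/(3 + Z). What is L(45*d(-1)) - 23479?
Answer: 5591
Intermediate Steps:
d(Z) = 2*Z/(3 + Z) (d(Z) = (2*Z)/(3 + Z) = 2*Z/(3 + Z))
L(a) = 2*a*(-278 + a) (L(a) = (-278 + a)*(2*a) = 2*a*(-278 + a))
L(45*d(-1)) - 23479 = 2*(45*(2*(-1)/(3 - 1)))*(-278 + 45*(2*(-1)/(3 - 1))) - 23479 = 2*(45*(2*(-1)/2))*(-278 + 45*(2*(-1)/2)) - 23479 = 2*(45*(2*(-1)*(1/2)))*(-278 + 45*(2*(-1)*(1/2))) - 23479 = 2*(45*(-1))*(-278 + 45*(-1)) - 23479 = 2*(-45)*(-278 - 45) - 23479 = 2*(-45)*(-323) - 23479 = 29070 - 23479 = 5591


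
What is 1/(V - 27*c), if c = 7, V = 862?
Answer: 1/673 ≈ 0.0014859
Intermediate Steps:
1/(V - 27*c) = 1/(862 - 27*7) = 1/(862 - 189) = 1/673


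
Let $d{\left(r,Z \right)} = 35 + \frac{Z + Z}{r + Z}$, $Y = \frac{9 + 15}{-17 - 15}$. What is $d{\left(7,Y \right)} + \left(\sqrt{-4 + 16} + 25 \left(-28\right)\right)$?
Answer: $- \frac{16631}{25} + 2 \sqrt{3} \approx -661.78$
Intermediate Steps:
$Y = - \frac{3}{4}$ ($Y = \frac{24}{-32} = 24 \left(- \frac{1}{32}\right) = - \frac{3}{4} \approx -0.75$)
$d{\left(r,Z \right)} = 35 + \frac{2 Z}{Z + r}$
$d{\left(7,Y \right)} + \left(\sqrt{-4 + 16} + 25 \left(-28\right)\right) = \frac{35 \cdot 7 + 37 \left(- \frac{3}{4}\right)}{- \frac{3}{4} + 7} + \left(\sqrt{-4 + 16} + 25 \left(-28\right)\right) = \frac{245 - \frac{111}{4}}{\frac{25}{4}} - \left(700 - \sqrt{12}\right) = \frac{4}{25} \cdot \frac{869}{4} - \left(700 - 2 \sqrt{3}\right) = \frac{869}{25} - \left(700 - 2 \sqrt{3}\right) = - \frac{16631}{25} + 2 \sqrt{3}$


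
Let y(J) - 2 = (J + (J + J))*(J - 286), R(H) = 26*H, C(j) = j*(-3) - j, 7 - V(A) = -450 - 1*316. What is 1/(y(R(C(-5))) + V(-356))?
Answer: 1/365815 ≈ 2.7336e-6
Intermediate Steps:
V(A) = 773 (V(A) = 7 - (-450 - 1*316) = 7 - (-450 - 316) = 7 - 1*(-766) = 7 + 766 = 773)
C(j) = -4*j (C(j) = -3*j - j = -4*j)
y(J) = 2 + 3*J*(-286 + J) (y(J) = 2 + (J + (J + J))*(J - 286) = 2 + (J + 2*J)*(-286 + J) = 2 + (3*J)*(-286 + J) = 2 + 3*J*(-286 + J))
1/(y(R(C(-5))) + V(-356)) = 1/((2 - 22308*(-4*(-5)) + 3*(26*(-4*(-5)))²) + 773) = 1/((2 - 22308*20 + 3*(26*20)²) + 773) = 1/((2 - 858*520 + 3*520²) + 773) = 1/((2 - 446160 + 3*270400) + 773) = 1/((2 - 446160 + 811200) + 773) = 1/(365042 + 773) = 1/365815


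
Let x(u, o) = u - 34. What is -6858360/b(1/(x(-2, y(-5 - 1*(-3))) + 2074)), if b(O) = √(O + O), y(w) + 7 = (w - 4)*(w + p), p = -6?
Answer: -6858360*√1019 ≈ -2.1893e+8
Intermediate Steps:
y(w) = -7 + (-6 + w)*(-4 + w) (y(w) = -7 + (w - 4)*(w - 6) = -7 + (-4 + w)*(-6 + w) = -7 + (-6 + w)*(-4 + w))
x(u, o) = -34 + u
b(O) = √2*√O (b(O) = √(2*O) = √2*√O)
-6858360/b(1/(x(-2, y(-5 - 1*(-3))) + 2074)) = -6858360*√2*√((-34 - 2) + 2074)/2 = -6858360*√2*√(-36 + 2074)/2 = -6858360*√1019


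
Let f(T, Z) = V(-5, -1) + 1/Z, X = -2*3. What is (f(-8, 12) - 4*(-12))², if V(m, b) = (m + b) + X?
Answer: 187489/144 ≈ 1302.0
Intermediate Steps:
X = -6
V(m, b) = -6 + b + m (V(m, b) = (m + b) - 6 = (b + m) - 6 = -6 + b + m)
f(T, Z) = -12 + 1/Z (f(T, Z) = (-6 - 1 - 5) + 1/Z = -12 + 1/Z)
(f(-8, 12) - 4*(-12))² = ((-12 + 1/12) - 4*(-12))² = ((-12 + 1/12) + 48)² = (-143/12 + 48)² = (433/12)² = 187489/144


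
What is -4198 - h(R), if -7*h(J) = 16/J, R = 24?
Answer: -88156/21 ≈ -4197.9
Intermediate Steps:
h(J) = -16/(7*J)
-4198 - h(R) = -4198 - (-16)/(7*24) = -4198 - 1*(-2/21) = -4198 + 2/21 = -88156/21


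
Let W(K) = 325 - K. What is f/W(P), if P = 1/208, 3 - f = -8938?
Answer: 1859728/67599 ≈ 27.511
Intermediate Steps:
f = 8941 (f = 3 - 1*(-8938) = 3 + 8938 = 8941)
P = 1/208 ≈ 0.0048077
f/W(P) = 8941/(325 - 1*1/208) = 8941/(325 - 1/208) = 8941/(67599/208) = 8941*(208/67599) = 1859728/67599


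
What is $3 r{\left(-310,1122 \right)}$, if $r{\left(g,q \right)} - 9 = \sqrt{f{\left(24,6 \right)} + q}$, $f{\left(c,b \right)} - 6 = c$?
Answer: $27 + 72 \sqrt{2} \approx 128.82$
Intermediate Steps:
$f{\left(c,b \right)} = 6 + c$
$r{\left(g,q \right)} = 9 + \sqrt{30 + q}$ ($r{\left(g,q \right)} = 9 + \sqrt{\left(6 + 24\right) + q} = 9 + \sqrt{30 + q}$)
$3 r{\left(-310,1122 \right)} = 3 \left(9 + \sqrt{30 + 1122}\right) = 3 \left(9 + \sqrt{1152}\right) = 3 \left(9 + 24 \sqrt{2}\right) = 27 + 72 \sqrt{2}$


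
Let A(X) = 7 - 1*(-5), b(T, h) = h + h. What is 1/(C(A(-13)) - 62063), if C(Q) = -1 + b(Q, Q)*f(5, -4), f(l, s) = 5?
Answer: -1/61944 ≈ -1.6144e-5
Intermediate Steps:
b(T, h) = 2*h
A(X) = 12 (A(X) = 7 + 5 = 12)
C(Q) = -1 + 10*Q (C(Q) = -1 + (2*Q)*5 = -1 + 10*Q)
1/(C(A(-13)) - 62063) = 1/((-1 + 10*12) - 62063) = 1/((-1 + 120) - 62063) = 1/(119 - 62063) = 1/(-61944) = -1/61944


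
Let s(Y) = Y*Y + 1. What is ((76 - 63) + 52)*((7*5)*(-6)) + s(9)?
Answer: -13568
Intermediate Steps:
s(Y) = 1 + Y² (s(Y) = Y² + 1 = 1 + Y²)
((76 - 63) + 52)*((7*5)*(-6)) + s(9) = ((76 - 63) + 52)*((7*5)*(-6)) + (1 + 9²) = (13 + 52)*(35*(-6)) + (1 + 81) = 65*(-210) + 82 = -13650 + 82 = -13568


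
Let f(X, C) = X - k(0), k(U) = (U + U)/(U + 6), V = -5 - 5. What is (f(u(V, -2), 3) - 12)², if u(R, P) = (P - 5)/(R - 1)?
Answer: 15625/121 ≈ 129.13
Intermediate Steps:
V = -10
k(U) = 2*U/(6 + U) (k(U) = (2*U)/(6 + U) = 2*U/(6 + U))
u(R, P) = (-5 + P)/(-1 + R)
f(X, C) = X (f(X, C) = X - 2*0/(6 + 0) = X - 2*0/6 = X - 1*0 = X + 0 = X)
(f(u(V, -2), 3) - 12)² = ((-5 - 2)/(-1 - 10) - 12)² = (-7/(-11) - 12)² = (-1/11*(-7) - 12)² = (7/11 - 12)² = (-125/11)² = 15625/121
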